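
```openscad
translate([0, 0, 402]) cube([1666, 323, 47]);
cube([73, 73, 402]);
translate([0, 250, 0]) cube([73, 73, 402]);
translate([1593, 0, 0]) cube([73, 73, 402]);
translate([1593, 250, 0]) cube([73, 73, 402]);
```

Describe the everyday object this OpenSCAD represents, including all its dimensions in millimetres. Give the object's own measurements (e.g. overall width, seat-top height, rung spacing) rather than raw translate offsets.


A bench: a 1666×323 mm seat slab, 47 mm thick, top at z = 449 mm, on four 73×73 mm square legs flush with the seat corners and standing on z = 0.


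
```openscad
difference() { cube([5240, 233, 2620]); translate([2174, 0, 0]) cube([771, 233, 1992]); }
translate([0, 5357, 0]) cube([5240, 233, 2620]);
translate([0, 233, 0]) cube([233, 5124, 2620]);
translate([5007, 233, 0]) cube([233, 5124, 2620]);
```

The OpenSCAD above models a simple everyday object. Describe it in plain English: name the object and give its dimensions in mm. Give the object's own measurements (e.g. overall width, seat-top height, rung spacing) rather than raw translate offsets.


A single room: four walls, each 2620 mm tall and 233 mm thick, enclosing an outside footprint 5240×5590 mm (x × y), no floor or roof. The front and back walls (−y and +y sides) run the full x-width; the side walls fit between their inner faces. A door opening 771 mm wide and 1992 mm tall is cut through the front wall from the floor up, its −x edge 2174 mm from the wall's −x end.


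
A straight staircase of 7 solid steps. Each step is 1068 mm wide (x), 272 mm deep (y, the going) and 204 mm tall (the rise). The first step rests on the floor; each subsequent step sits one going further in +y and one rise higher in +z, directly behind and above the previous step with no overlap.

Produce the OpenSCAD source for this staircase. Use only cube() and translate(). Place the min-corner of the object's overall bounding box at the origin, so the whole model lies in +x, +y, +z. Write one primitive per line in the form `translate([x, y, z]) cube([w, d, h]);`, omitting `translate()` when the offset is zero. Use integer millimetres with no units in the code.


cube([1068, 272, 204]);
translate([0, 272, 204]) cube([1068, 272, 204]);
translate([0, 544, 408]) cube([1068, 272, 204]);
translate([0, 816, 612]) cube([1068, 272, 204]);
translate([0, 1088, 816]) cube([1068, 272, 204]);
translate([0, 1360, 1020]) cube([1068, 272, 204]);
translate([0, 1632, 1224]) cube([1068, 272, 204]);


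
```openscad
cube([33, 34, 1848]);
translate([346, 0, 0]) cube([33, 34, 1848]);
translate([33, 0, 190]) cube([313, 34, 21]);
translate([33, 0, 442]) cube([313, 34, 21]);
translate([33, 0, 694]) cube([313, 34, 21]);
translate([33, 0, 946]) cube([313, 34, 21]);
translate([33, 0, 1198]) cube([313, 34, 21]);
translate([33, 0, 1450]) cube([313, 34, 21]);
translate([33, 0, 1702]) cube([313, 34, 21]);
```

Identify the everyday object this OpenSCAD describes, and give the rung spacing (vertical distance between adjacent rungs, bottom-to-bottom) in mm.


A ladder. The rung spacing is 252 mm.

Two tall 33×34 posts with 7 short bars between them — a ladder. Adjacent rungs sit at z = 190 and z = 442, so the spacing is 442 − 190 = 252 mm.


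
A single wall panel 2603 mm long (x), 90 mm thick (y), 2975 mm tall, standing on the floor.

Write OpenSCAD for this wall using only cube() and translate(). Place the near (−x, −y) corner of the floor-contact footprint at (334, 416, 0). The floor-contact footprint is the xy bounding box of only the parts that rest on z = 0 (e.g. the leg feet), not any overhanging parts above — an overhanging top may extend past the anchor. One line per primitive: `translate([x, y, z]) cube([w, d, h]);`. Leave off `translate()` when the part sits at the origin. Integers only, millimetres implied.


translate([334, 416, 0]) cube([2603, 90, 2975]);


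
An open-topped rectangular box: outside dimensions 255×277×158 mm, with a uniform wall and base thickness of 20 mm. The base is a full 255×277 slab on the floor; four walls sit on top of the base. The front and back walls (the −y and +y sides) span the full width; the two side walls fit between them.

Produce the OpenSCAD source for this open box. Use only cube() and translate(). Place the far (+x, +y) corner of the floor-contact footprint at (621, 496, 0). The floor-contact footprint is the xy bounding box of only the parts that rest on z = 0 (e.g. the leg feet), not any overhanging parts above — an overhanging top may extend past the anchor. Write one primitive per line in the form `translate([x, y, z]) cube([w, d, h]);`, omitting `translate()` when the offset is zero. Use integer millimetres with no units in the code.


translate([366, 219, 0]) cube([255, 277, 20]);
translate([366, 219, 20]) cube([255, 20, 138]);
translate([366, 476, 20]) cube([255, 20, 138]);
translate([366, 239, 20]) cube([20, 237, 138]);
translate([601, 239, 20]) cube([20, 237, 138]);


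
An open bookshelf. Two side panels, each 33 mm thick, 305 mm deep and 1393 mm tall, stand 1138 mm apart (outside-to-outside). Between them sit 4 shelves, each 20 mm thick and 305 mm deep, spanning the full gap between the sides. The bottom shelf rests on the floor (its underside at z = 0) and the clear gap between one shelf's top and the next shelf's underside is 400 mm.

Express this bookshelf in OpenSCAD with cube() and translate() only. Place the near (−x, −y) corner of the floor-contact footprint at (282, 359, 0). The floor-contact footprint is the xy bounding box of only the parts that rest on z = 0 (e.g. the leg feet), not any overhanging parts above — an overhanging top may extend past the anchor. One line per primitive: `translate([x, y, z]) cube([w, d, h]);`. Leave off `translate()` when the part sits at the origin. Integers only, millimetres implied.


translate([282, 359, 0]) cube([33, 305, 1393]);
translate([1387, 359, 0]) cube([33, 305, 1393]);
translate([315, 359, 0]) cube([1072, 305, 20]);
translate([315, 359, 420]) cube([1072, 305, 20]);
translate([315, 359, 840]) cube([1072, 305, 20]);
translate([315, 359, 1260]) cube([1072, 305, 20]);


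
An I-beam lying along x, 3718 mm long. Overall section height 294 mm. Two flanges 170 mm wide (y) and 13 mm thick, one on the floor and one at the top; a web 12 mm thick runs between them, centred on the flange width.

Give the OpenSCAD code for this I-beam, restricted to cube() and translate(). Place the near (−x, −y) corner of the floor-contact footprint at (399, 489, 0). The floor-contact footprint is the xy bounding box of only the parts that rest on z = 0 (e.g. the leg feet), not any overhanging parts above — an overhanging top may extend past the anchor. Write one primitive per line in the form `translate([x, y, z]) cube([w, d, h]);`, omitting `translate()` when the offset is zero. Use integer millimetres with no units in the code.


translate([399, 489, 0]) cube([3718, 170, 13]);
translate([399, 568, 13]) cube([3718, 12, 268]);
translate([399, 489, 281]) cube([3718, 170, 13]);


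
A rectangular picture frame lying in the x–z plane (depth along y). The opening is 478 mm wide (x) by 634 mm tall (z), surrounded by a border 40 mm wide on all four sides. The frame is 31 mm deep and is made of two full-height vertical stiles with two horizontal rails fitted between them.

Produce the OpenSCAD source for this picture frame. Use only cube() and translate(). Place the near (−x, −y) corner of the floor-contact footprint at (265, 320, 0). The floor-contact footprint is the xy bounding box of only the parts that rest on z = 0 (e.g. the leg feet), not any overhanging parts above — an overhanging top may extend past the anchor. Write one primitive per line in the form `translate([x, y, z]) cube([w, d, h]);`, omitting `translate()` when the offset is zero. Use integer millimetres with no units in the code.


translate([265, 320, 0]) cube([40, 31, 714]);
translate([783, 320, 0]) cube([40, 31, 714]);
translate([305, 320, 0]) cube([478, 31, 40]);
translate([305, 320, 674]) cube([478, 31, 40]);


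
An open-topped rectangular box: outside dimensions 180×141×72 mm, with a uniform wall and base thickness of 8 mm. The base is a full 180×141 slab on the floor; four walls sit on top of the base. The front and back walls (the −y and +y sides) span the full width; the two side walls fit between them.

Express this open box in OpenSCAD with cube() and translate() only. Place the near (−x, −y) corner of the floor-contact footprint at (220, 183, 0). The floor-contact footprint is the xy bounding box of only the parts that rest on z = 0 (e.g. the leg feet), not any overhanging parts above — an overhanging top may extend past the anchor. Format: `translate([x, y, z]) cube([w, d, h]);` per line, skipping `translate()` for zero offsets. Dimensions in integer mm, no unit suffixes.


translate([220, 183, 0]) cube([180, 141, 8]);
translate([220, 183, 8]) cube([180, 8, 64]);
translate([220, 316, 8]) cube([180, 8, 64]);
translate([220, 191, 8]) cube([8, 125, 64]);
translate([392, 191, 8]) cube([8, 125, 64]);


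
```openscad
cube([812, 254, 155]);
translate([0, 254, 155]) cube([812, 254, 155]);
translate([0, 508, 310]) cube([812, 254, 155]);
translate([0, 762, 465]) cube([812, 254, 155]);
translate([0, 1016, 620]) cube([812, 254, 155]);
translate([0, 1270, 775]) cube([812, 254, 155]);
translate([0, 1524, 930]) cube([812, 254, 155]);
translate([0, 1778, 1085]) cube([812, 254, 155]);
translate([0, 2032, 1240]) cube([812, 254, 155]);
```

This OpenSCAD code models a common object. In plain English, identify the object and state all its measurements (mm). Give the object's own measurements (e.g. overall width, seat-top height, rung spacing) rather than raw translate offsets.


A straight staircase of 9 solid steps. Each step is 812 mm wide (x), 254 mm deep (y, the going) and 155 mm tall (the rise). The first step rests on the floor; each subsequent step sits one going further in +y and one rise higher in +z, directly behind and above the previous step with no overlap.


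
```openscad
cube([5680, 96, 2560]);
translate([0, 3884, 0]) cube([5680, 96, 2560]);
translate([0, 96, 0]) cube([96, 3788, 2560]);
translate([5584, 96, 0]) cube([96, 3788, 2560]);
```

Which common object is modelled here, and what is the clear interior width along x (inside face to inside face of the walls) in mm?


A house (or room) frame. The interior width is 5488 mm.

Four 2560 mm walls enclosing a rectangle with no floor or roof — a room or house frame. Outside width is 5680 mm and wall thickness is 96 mm, so the interior width is 5680 − 2 × 96 = 5488 mm.


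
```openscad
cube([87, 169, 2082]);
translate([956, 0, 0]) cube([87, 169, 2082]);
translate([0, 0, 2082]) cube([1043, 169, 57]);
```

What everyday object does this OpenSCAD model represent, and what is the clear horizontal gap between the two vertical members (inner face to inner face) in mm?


A door frame. The clear opening width is 869 mm.

Two 2082 mm tall posts with a header on top — a door frame. The left jamb is 87 mm wide at x = 0; the right jamb starts at x = 956. The clear opening is 956 − 87 = 869 mm.


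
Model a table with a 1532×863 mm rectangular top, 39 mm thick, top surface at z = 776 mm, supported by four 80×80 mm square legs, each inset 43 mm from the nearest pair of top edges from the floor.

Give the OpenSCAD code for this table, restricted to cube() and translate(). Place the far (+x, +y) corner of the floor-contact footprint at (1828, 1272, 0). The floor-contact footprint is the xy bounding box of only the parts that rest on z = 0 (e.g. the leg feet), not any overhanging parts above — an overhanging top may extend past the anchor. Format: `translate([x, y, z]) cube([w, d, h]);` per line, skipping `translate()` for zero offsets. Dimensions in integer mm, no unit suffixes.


// leg_h = 776 - 39 = 737
translate([339, 452, 737]) cube([1532, 863, 39]);
translate([382, 495, 0]) cube([80, 80, 737]);
translate([1748, 495, 0]) cube([80, 80, 737]);
translate([382, 1192, 0]) cube([80, 80, 737]);
translate([1748, 1192, 0]) cube([80, 80, 737]);


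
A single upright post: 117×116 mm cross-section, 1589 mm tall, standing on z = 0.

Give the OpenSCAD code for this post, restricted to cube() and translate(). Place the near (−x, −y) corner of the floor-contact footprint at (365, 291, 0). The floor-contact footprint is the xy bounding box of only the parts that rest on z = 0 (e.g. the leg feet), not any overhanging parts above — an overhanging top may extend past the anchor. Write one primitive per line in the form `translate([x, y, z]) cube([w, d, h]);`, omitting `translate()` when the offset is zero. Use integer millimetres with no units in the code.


translate([365, 291, 0]) cube([117, 116, 1589]);


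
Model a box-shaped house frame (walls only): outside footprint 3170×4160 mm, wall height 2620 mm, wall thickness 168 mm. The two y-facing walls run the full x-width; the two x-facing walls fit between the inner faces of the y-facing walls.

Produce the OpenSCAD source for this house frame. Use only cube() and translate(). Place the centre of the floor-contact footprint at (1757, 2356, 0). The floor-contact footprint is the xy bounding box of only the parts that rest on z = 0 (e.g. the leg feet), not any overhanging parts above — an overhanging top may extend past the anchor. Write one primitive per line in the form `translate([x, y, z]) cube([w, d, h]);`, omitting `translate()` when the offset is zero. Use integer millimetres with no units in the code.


translate([172, 276, 0]) cube([3170, 168, 2620]);
translate([172, 4268, 0]) cube([3170, 168, 2620]);
translate([172, 444, 0]) cube([168, 3824, 2620]);
translate([3174, 444, 0]) cube([168, 3824, 2620]);


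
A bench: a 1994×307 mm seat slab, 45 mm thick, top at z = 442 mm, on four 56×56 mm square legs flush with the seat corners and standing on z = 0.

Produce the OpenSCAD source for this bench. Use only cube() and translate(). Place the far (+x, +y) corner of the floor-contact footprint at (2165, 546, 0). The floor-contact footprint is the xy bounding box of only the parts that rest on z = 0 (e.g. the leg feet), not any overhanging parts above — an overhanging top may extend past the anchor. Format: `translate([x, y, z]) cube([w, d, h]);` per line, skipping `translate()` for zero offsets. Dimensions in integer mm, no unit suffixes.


translate([171, 239, 397]) cube([1994, 307, 45]);
translate([171, 239, 0]) cube([56, 56, 397]);
translate([171, 490, 0]) cube([56, 56, 397]);
translate([2109, 239, 0]) cube([56, 56, 397]);
translate([2109, 490, 0]) cube([56, 56, 397]);


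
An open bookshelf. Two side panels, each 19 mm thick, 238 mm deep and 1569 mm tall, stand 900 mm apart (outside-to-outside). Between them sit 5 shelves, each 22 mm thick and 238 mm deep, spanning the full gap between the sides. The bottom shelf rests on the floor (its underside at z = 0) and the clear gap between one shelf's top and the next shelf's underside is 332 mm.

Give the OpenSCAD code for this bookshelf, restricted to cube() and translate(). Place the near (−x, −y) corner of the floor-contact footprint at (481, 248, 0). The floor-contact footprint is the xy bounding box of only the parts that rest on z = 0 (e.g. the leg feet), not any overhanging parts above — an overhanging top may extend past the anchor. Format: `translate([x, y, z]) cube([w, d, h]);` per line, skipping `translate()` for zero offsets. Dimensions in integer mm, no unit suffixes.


translate([481, 248, 0]) cube([19, 238, 1569]);
translate([1362, 248, 0]) cube([19, 238, 1569]);
translate([500, 248, 0]) cube([862, 238, 22]);
translate([500, 248, 354]) cube([862, 238, 22]);
translate([500, 248, 708]) cube([862, 238, 22]);
translate([500, 248, 1062]) cube([862, 238, 22]);
translate([500, 248, 1416]) cube([862, 238, 22]);


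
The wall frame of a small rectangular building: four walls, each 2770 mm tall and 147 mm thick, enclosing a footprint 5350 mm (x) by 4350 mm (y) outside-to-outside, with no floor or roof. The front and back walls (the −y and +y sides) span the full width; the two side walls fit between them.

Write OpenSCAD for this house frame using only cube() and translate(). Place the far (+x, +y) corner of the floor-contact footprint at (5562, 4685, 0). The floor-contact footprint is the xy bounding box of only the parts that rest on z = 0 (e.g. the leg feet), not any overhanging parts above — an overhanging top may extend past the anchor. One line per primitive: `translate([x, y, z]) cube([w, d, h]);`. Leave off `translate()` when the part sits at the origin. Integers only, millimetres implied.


translate([212, 335, 0]) cube([5350, 147, 2770]);
translate([212, 4538, 0]) cube([5350, 147, 2770]);
translate([212, 482, 0]) cube([147, 4056, 2770]);
translate([5415, 482, 0]) cube([147, 4056, 2770]);


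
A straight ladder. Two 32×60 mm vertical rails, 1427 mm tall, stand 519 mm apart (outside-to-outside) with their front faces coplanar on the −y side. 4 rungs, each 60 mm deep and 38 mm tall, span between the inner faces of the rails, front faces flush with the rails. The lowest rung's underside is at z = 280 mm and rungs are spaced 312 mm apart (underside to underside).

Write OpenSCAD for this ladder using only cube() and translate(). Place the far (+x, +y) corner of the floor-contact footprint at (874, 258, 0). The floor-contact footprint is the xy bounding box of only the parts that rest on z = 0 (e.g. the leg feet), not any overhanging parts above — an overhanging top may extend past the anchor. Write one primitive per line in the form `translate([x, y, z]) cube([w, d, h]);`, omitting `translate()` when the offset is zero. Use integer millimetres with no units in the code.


translate([355, 198, 0]) cube([32, 60, 1427]);
translate([842, 198, 0]) cube([32, 60, 1427]);
translate([387, 198, 280]) cube([455, 60, 38]);
translate([387, 198, 592]) cube([455, 60, 38]);
translate([387, 198, 904]) cube([455, 60, 38]);
translate([387, 198, 1216]) cube([455, 60, 38]);


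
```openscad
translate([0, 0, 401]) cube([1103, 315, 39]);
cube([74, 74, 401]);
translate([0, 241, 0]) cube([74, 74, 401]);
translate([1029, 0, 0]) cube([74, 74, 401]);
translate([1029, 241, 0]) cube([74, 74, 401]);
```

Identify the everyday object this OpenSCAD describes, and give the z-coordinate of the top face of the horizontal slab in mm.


A bench. The seat-top height is 440 mm.

A long slab on four corner posts — a bench. The slab sits at z = 401 with thickness 39, so the top is 401 + 39 = 440 mm.


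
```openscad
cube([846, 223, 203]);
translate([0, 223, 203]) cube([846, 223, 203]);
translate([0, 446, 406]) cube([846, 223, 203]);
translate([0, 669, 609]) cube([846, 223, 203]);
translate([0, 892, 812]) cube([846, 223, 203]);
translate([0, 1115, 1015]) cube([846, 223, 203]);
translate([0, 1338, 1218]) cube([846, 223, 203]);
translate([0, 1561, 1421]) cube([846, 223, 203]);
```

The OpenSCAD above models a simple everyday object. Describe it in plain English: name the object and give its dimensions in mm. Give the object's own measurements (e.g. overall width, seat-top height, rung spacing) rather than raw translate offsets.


A straight staircase of 8 solid steps. Each step is 846 mm wide (x), 223 mm deep (y, the going) and 203 mm tall (the rise). The first step rests on the floor; each subsequent step sits one going further in +y and one rise higher in +z, directly behind and above the previous step with no overlap.


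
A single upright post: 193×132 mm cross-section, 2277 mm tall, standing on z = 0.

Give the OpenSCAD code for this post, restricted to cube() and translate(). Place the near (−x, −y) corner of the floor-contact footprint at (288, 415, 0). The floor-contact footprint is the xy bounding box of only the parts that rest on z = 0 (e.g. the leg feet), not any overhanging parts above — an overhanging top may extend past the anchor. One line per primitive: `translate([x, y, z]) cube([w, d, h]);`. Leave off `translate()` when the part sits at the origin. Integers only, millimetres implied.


translate([288, 415, 0]) cube([193, 132, 2277]);


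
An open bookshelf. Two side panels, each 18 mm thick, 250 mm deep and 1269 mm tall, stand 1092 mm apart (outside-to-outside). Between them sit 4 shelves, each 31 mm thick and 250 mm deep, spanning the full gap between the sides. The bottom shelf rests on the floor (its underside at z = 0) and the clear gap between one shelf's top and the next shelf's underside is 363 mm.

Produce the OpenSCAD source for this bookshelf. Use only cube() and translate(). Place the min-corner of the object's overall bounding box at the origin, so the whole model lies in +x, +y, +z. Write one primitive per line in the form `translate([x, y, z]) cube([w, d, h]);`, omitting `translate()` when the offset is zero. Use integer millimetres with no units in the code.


cube([18, 250, 1269]);
translate([1074, 0, 0]) cube([18, 250, 1269]);
translate([18, 0, 0]) cube([1056, 250, 31]);
translate([18, 0, 394]) cube([1056, 250, 31]);
translate([18, 0, 788]) cube([1056, 250, 31]);
translate([18, 0, 1182]) cube([1056, 250, 31]);


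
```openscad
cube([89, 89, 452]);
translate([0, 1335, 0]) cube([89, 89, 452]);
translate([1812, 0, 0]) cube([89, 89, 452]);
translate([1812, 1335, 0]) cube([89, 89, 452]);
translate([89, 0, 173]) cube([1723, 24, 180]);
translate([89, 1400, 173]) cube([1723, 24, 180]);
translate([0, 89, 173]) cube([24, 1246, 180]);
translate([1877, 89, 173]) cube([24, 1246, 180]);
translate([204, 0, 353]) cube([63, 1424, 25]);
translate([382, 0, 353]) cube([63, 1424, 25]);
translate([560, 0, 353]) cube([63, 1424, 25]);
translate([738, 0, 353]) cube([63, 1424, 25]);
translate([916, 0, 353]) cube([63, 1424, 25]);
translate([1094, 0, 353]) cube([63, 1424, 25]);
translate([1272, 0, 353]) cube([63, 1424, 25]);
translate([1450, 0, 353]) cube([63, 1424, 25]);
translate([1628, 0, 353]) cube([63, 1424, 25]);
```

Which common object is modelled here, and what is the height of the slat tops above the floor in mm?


A bed frame. The slat-top height is 378 mm.

Four posts, four rails, and a row of slats — a bed frame. Slats sit on the rails at z = 173 + 180 = 353; with slat thickness 25, the top is 378 mm.


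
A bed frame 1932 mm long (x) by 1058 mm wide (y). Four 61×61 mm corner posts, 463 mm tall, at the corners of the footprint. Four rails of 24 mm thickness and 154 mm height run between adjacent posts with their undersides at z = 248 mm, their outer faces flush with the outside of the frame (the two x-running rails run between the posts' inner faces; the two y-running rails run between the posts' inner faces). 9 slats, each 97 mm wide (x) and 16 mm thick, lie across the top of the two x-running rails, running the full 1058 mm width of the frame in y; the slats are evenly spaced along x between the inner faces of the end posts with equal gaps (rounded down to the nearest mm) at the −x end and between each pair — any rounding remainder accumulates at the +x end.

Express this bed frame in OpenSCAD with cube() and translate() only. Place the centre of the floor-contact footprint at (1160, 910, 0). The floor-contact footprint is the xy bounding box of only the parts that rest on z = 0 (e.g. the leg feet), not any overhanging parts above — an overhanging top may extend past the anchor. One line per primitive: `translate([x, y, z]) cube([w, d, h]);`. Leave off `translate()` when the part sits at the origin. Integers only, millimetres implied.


translate([194, 381, 0]) cube([61, 61, 463]);
translate([194, 1378, 0]) cube([61, 61, 463]);
translate([2065, 381, 0]) cube([61, 61, 463]);
translate([2065, 1378, 0]) cube([61, 61, 463]);
translate([255, 381, 248]) cube([1810, 24, 154]);
translate([255, 1415, 248]) cube([1810, 24, 154]);
translate([194, 442, 248]) cube([24, 936, 154]);
translate([2102, 442, 248]) cube([24, 936, 154]);
translate([348, 381, 402]) cube([97, 1058, 16]);
translate([538, 381, 402]) cube([97, 1058, 16]);
translate([728, 381, 402]) cube([97, 1058, 16]);
translate([918, 381, 402]) cube([97, 1058, 16]);
translate([1108, 381, 402]) cube([97, 1058, 16]);
translate([1298, 381, 402]) cube([97, 1058, 16]);
translate([1488, 381, 402]) cube([97, 1058, 16]);
translate([1678, 381, 402]) cube([97, 1058, 16]);
translate([1868, 381, 402]) cube([97, 1058, 16]);


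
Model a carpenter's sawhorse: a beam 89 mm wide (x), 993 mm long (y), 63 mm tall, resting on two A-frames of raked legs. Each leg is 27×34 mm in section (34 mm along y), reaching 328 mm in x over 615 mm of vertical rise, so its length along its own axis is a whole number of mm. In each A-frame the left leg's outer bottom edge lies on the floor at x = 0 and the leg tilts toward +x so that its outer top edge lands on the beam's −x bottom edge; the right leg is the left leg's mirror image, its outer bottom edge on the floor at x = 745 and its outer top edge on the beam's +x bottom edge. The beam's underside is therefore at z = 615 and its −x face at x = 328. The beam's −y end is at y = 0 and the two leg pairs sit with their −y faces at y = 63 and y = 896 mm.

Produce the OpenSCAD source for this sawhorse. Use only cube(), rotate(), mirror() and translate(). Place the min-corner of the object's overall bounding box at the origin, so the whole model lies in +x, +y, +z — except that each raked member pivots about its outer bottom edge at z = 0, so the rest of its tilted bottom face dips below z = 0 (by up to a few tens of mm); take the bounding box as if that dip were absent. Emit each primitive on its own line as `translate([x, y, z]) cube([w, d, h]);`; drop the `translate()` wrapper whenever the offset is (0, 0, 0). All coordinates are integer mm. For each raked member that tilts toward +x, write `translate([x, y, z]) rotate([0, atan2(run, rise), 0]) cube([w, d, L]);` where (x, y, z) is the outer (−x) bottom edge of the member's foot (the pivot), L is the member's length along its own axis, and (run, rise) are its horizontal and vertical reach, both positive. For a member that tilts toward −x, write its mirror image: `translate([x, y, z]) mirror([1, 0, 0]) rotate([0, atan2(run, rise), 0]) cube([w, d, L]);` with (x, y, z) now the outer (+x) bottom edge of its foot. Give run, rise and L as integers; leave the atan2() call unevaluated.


// leg length = √(328² + 615²) = 697
// right-leg outer foot x = 2·328 + 89 = 745
// beam min-corner = (328, 0, 615)
translate([328, 0, 615]) cube([89, 993, 63]);
translate([0, 63, 0]) rotate([0, atan2(328, 615), 0]) cube([27, 34, 697]);
translate([745, 63, 0]) mirror([1, 0, 0]) rotate([0, atan2(328, 615), 0]) cube([27, 34, 697]);
translate([0, 896, 0]) rotate([0, atan2(328, 615), 0]) cube([27, 34, 697]);
translate([745, 896, 0]) mirror([1, 0, 0]) rotate([0, atan2(328, 615), 0]) cube([27, 34, 697]);


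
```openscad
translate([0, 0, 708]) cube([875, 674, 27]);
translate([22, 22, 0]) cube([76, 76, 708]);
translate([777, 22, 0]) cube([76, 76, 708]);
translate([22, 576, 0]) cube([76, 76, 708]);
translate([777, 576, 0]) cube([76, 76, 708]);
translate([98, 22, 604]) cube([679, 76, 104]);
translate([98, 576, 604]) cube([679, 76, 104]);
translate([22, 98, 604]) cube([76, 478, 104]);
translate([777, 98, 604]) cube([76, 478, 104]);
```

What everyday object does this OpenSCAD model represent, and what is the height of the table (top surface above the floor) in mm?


A table. The table height is 735 mm.

A 875×674×27 slab sits at z = 708 on four 76 mm square posts — a table. The top surface is at 708 + 27 = 735 mm.


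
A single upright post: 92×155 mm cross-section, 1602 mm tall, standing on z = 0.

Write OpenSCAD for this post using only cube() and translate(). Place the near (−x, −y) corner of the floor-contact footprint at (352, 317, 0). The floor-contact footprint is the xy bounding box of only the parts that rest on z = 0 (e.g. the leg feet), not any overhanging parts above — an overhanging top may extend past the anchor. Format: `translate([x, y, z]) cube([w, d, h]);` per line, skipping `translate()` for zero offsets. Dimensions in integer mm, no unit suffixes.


translate([352, 317, 0]) cube([92, 155, 1602]);


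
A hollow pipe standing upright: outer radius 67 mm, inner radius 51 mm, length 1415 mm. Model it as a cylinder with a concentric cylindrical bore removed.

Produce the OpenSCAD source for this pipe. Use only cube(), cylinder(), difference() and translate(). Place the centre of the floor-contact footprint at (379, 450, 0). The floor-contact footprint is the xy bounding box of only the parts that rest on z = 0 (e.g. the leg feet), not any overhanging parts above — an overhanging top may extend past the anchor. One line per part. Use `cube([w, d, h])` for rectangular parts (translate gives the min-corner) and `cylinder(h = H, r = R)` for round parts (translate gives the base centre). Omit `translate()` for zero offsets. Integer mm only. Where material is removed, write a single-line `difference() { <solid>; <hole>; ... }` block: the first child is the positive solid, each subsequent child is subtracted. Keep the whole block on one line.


difference() { translate([379, 450, 0]) cylinder(h = 1415, r = 67); translate([379, 450, 0]) cylinder(h = 1415, r = 51); }


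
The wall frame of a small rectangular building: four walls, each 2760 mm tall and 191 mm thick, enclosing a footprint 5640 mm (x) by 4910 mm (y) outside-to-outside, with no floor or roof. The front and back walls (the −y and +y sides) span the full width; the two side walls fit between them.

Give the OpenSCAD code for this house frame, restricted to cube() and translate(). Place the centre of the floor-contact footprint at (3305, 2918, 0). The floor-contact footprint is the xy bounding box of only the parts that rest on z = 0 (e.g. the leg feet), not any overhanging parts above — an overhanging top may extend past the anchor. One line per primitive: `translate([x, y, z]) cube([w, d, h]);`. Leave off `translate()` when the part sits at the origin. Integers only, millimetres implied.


translate([485, 463, 0]) cube([5640, 191, 2760]);
translate([485, 5182, 0]) cube([5640, 191, 2760]);
translate([485, 654, 0]) cube([191, 4528, 2760]);
translate([5934, 654, 0]) cube([191, 4528, 2760]);


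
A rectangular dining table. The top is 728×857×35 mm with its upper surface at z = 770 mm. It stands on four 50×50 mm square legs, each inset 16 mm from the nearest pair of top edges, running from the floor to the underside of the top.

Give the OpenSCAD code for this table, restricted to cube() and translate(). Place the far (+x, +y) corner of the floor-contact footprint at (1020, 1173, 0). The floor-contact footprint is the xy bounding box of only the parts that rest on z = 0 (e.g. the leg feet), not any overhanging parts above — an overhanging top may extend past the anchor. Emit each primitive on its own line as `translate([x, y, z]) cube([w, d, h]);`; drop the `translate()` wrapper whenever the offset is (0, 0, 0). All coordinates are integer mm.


translate([308, 332, 735]) cube([728, 857, 35]);
translate([324, 348, 0]) cube([50, 50, 735]);
translate([970, 348, 0]) cube([50, 50, 735]);
translate([324, 1123, 0]) cube([50, 50, 735]);
translate([970, 1123, 0]) cube([50, 50, 735]);


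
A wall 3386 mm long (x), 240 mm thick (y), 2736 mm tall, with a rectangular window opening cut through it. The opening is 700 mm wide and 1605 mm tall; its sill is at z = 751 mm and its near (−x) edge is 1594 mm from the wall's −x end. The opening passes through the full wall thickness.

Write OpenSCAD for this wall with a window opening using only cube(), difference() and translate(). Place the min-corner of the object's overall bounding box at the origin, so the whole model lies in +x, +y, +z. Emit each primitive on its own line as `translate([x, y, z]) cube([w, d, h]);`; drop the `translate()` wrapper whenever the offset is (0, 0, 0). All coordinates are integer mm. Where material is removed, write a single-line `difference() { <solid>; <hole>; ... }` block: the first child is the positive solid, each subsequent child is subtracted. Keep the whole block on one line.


difference() { cube([3386, 240, 2736]); translate([1594, 0, 751]) cube([700, 240, 1605]); }


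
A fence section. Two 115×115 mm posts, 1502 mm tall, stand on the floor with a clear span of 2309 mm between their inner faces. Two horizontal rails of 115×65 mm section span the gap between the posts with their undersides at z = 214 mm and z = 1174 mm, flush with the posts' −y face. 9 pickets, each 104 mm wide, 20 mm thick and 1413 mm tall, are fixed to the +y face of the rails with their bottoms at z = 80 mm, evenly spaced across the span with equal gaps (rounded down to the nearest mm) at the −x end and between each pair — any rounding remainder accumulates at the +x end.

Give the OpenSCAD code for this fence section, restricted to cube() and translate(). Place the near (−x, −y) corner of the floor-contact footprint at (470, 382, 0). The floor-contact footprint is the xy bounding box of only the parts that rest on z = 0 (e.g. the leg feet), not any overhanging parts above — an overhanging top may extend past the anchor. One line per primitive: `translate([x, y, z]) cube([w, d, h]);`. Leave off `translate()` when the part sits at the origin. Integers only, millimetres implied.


translate([470, 382, 0]) cube([115, 115, 1502]);
translate([2894, 382, 0]) cube([115, 115, 1502]);
translate([585, 382, 214]) cube([2309, 115, 65]);
translate([585, 382, 1174]) cube([2309, 115, 65]);
translate([722, 497, 80]) cube([104, 20, 1413]);
translate([963, 497, 80]) cube([104, 20, 1413]);
translate([1204, 497, 80]) cube([104, 20, 1413]);
translate([1445, 497, 80]) cube([104, 20, 1413]);
translate([1686, 497, 80]) cube([104, 20, 1413]);
translate([1927, 497, 80]) cube([104, 20, 1413]);
translate([2168, 497, 80]) cube([104, 20, 1413]);
translate([2409, 497, 80]) cube([104, 20, 1413]);
translate([2650, 497, 80]) cube([104, 20, 1413]);


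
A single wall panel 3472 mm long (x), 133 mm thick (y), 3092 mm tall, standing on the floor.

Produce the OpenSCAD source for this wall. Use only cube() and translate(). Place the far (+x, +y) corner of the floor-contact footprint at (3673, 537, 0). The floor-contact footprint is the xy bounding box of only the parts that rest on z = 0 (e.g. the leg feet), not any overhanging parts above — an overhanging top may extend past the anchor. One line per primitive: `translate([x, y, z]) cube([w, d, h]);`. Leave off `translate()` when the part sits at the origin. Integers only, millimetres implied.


translate([201, 404, 0]) cube([3472, 133, 3092]);


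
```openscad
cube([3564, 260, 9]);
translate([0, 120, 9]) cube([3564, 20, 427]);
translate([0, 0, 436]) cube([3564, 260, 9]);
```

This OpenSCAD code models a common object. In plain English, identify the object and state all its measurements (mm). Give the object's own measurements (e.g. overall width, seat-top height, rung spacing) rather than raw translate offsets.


An I-beam lying along x, 3564 mm long. Overall section height 445 mm. Two flanges 260 mm wide (y) and 9 mm thick, one on the floor and one at the top; a web 20 mm thick runs between them, centred on the flange width.


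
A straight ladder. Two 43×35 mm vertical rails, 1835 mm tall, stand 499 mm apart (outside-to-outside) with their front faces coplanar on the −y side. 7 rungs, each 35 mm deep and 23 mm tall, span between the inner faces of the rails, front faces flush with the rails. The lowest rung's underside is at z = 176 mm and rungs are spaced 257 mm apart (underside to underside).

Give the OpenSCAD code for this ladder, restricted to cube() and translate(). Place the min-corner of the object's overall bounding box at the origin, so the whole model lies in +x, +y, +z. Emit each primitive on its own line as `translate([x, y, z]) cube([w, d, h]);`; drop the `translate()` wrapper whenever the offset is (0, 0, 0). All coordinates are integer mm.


cube([43, 35, 1835]);
translate([456, 0, 0]) cube([43, 35, 1835]);
translate([43, 0, 176]) cube([413, 35, 23]);
translate([43, 0, 433]) cube([413, 35, 23]);
translate([43, 0, 690]) cube([413, 35, 23]);
translate([43, 0, 947]) cube([413, 35, 23]);
translate([43, 0, 1204]) cube([413, 35, 23]);
translate([43, 0, 1461]) cube([413, 35, 23]);
translate([43, 0, 1718]) cube([413, 35, 23]);


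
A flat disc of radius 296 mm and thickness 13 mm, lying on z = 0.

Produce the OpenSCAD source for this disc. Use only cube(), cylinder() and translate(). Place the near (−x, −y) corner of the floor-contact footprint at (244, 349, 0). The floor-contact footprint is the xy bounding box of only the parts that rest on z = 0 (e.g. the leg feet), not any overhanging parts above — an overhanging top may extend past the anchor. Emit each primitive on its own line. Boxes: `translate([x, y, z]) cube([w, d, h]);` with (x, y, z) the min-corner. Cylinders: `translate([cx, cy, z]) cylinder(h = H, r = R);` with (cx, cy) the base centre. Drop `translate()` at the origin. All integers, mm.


translate([540, 645, 0]) cylinder(h = 13, r = 296);


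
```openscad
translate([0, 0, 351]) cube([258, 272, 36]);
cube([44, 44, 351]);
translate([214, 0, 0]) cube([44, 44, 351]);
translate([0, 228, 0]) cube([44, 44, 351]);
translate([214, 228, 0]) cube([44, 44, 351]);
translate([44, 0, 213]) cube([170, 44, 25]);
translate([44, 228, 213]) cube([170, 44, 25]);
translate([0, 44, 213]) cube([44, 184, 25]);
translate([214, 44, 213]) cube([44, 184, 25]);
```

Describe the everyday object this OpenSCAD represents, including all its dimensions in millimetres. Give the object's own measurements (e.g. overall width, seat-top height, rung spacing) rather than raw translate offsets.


A four-legged stool. The seat is a 258×272×36 mm slab whose top surface is at z = 387 mm; four square legs, each 44×44 mm in cross-section, run from the floor (z = 0) to the underside of the seat, each flush with a corner of the seat. Four stretchers, 44 mm wide and 25 mm tall, connect adjacent legs with their undersides at z = 213 mm, each running between the inner faces of the legs it joins and aligned with the legs' outer faces on the other axis.


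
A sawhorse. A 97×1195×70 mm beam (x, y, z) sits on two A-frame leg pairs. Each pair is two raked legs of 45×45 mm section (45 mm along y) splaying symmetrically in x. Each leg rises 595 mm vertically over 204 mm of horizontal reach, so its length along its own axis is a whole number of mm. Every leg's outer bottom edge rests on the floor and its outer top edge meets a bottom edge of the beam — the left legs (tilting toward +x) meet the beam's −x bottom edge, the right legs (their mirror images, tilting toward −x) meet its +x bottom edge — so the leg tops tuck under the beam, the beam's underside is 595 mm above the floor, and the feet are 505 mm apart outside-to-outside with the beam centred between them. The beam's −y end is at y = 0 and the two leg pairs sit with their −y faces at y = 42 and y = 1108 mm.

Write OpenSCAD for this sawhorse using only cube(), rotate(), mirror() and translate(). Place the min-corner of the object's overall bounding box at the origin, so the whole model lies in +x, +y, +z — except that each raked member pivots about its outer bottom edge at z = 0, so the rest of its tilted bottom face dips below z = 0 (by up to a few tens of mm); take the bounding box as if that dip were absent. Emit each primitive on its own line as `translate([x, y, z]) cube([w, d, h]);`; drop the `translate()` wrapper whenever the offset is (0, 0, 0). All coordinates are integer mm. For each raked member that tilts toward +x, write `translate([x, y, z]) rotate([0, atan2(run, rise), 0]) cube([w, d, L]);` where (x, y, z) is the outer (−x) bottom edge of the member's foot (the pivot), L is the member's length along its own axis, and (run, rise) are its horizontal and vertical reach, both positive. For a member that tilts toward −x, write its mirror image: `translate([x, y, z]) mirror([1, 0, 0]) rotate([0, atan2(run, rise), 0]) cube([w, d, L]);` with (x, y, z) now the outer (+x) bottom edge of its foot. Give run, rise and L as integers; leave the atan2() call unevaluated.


translate([204, 0, 595]) cube([97, 1195, 70]);
translate([0, 42, 0]) rotate([0, atan2(204, 595), 0]) cube([45, 45, 629]);
translate([505, 42, 0]) mirror([1, 0, 0]) rotate([0, atan2(204, 595), 0]) cube([45, 45, 629]);
translate([0, 1108, 0]) rotate([0, atan2(204, 595), 0]) cube([45, 45, 629]);
translate([505, 1108, 0]) mirror([1, 0, 0]) rotate([0, atan2(204, 595), 0]) cube([45, 45, 629]);
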